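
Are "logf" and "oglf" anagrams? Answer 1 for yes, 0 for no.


Strings: "logf", "oglf"
Sorted first:  fglo
Sorted second: fglo
Sorted forms match => anagrams

1


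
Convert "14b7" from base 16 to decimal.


Input: "14b7" in base 16
Positional expansion:
  Digit '1' (value 1) x 16^3 = 4096
  Digit '4' (value 4) x 16^2 = 1024
  Digit 'b' (value 11) x 16^1 = 176
  Digit '7' (value 7) x 16^0 = 7
Sum = 5303

5303


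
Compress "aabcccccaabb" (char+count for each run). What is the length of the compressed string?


Input: aabcccccaabb
Runs:
  'a' x 2 => "a2"
  'b' x 1 => "b1"
  'c' x 5 => "c5"
  'a' x 2 => "a2"
  'b' x 2 => "b2"
Compressed: "a2b1c5a2b2"
Compressed length: 10

10


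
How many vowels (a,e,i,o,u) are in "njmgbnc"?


Input: njmgbnc
Checking each character:
  'n' at position 0: consonant
  'j' at position 1: consonant
  'm' at position 2: consonant
  'g' at position 3: consonant
  'b' at position 4: consonant
  'n' at position 5: consonant
  'c' at position 6: consonant
Total vowels: 0

0


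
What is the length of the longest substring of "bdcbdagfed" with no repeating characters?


Input: "bdcbdagfed"
Sliding window (track last position of each char):
  Position 0 ('b'): window [0,0] length 1 -- new best
  Position 1 ('d'): window [0,1] length 2 -- new best
  Position 2 ('c'): window [0,2] length 3 -- new best
  Position 3 ('b'): repeat (last at 0), move window start to 1
  Position 3 ('b'): window [1,3] length 3
  Position 4 ('d'): repeat (last at 1), move window start to 2
  Position 4 ('d'): window [2,4] length 3
  Position 5 ('a'): window [2,5] length 4 -- new best
  Position 6 ('g'): window [2,6] length 5 -- new best
  Position 7 ('f'): window [2,7] length 6 -- new best
  Position 8 ('e'): window [2,8] length 7 -- new best
  Position 9 ('d'): repeat (last at 4), move window start to 5
  Position 9 ('d'): window [5,9] length 5
Longest substring with no repeats: "cbdagfe" with length 7

7


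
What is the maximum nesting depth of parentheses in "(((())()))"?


Input: "(((())()))"
Tracking depth:
  Position 0 '(': depth becomes 1
  Position 1 '(': depth becomes 2
  Position 2 '(': depth becomes 3
  Position 3 '(': depth becomes 4
  Position 4 ')': depth becomes 3
  Position 5 ')': depth becomes 2
  Position 6 '(': depth becomes 3
  Position 7 ')': depth becomes 2
  Position 8 ')': depth becomes 1
  Position 9 ')': depth becomes 0
Maximum depth reached: 4

4


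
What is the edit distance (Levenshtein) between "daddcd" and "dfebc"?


Computing edit distance: "daddcd" -> "dfebc"
DP table:
           d    f    e    b    c
      0    1    2    3    4    5
  d   1    0    1    2    3    4
  a   2    1    1    2    3    4
  d   3    2    2    2    3    4
  d   4    3    3    3    3    4
  c   5    4    4    4    4    3
  d   6    5    5    5    5    4
Edit distance = dp[6][5] = 4

4


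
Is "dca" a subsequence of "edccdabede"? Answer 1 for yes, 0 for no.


Check if "dca" is a subsequence of "edccdabede"
Greedy scan:
  Position 0 ('e'): no match needed
  Position 1 ('d'): matches sub[0] = 'd'
  Position 2 ('c'): matches sub[1] = 'c'
  Position 3 ('c'): no match needed
  Position 4 ('d'): no match needed
  Position 5 ('a'): matches sub[2] = 'a'
  Position 6 ('b'): no match needed
  Position 7 ('e'): no match needed
  Position 8 ('d'): no match needed
  Position 9 ('e'): no match needed
All 3 characters matched => is a subsequence

1


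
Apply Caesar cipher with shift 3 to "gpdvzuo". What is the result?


Caesar cipher: shift "gpdvzuo" by 3
  'g' (pos 6) + 3 = pos 9 = 'j'
  'p' (pos 15) + 3 = pos 18 = 's'
  'd' (pos 3) + 3 = pos 6 = 'g'
  'v' (pos 21) + 3 = pos 24 = 'y'
  'z' (pos 25) + 3 = pos 2 = 'c'
  'u' (pos 20) + 3 = pos 23 = 'x'
  'o' (pos 14) + 3 = pos 17 = 'r'
Result: jsgycxr

jsgycxr


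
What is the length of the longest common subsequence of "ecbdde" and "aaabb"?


LCS of "ecbdde" and "aaabb"
DP table:
           a    a    a    b    b
      0    0    0    0    0    0
  e   0    0    0    0    0    0
  c   0    0    0    0    0    0
  b   0    0    0    0    1    1
  d   0    0    0    0    1    1
  d   0    0    0    0    1    1
  e   0    0    0    0    1    1
LCS length = dp[6][5] = 1

1


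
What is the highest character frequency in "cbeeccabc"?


Input: cbeeccabc
Character counts:
  'a': 1
  'b': 2
  'c': 4
  'e': 2
Maximum frequency: 4

4


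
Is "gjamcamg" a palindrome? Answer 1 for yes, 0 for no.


Input: gjamcamg
Reversed: gmacmajg
  Compare pos 0 ('g') with pos 7 ('g'): match
  Compare pos 1 ('j') with pos 6 ('m'): MISMATCH
  Compare pos 2 ('a') with pos 5 ('a'): match
  Compare pos 3 ('m') with pos 4 ('c'): MISMATCH
Result: not a palindrome

0


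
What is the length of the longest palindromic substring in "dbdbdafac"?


Input: "dbdbdafac"
Checking substrings for palindromes:
  [0:5] "dbdbd" (len 5) => palindrome
  [0:3] "dbd" (len 3) => palindrome
  [1:4] "bdb" (len 3) => palindrome
  [2:5] "dbd" (len 3) => palindrome
  [5:8] "afa" (len 3) => palindrome
Longest palindromic substring: "dbdbd" with length 5

5


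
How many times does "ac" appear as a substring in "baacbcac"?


Searching for "ac" in "baacbcac"
Scanning each position:
  Position 0: "ba" => no
  Position 1: "aa" => no
  Position 2: "ac" => MATCH
  Position 3: "cb" => no
  Position 4: "bc" => no
  Position 5: "ca" => no
  Position 6: "ac" => MATCH
Total occurrences: 2

2


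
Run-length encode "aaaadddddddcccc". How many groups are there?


Input: aaaadddddddcccc
Scanning for consecutive runs:
  Group 1: 'a' x 4 (positions 0-3)
  Group 2: 'd' x 7 (positions 4-10)
  Group 3: 'c' x 4 (positions 11-14)
Total groups: 3

3


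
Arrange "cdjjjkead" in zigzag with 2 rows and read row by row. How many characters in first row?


Zigzag "cdjjjkead" into 2 rows:
Placing characters:
  'c' => row 0
  'd' => row 1
  'j' => row 0
  'j' => row 1
  'j' => row 0
  'k' => row 1
  'e' => row 0
  'a' => row 1
  'd' => row 0
Rows:
  Row 0: "cjjed"
  Row 1: "djka"
First row length: 5

5


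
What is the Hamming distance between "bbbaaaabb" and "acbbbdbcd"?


Comparing "bbbaaaabb" and "acbbbdbcd" position by position:
  Position 0: 'b' vs 'a' => differ
  Position 1: 'b' vs 'c' => differ
  Position 2: 'b' vs 'b' => same
  Position 3: 'a' vs 'b' => differ
  Position 4: 'a' vs 'b' => differ
  Position 5: 'a' vs 'd' => differ
  Position 6: 'a' vs 'b' => differ
  Position 7: 'b' vs 'c' => differ
  Position 8: 'b' vs 'd' => differ
Total differences (Hamming distance): 8

8


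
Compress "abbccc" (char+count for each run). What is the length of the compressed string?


Input: abbccc
Runs:
  'a' x 1 => "a1"
  'b' x 2 => "b2"
  'c' x 3 => "c3"
Compressed: "a1b2c3"
Compressed length: 6

6


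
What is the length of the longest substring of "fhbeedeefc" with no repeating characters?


Input: "fhbeedeefc"
Sliding window (track last position of each char):
  Position 0 ('f'): window [0,0] length 1 -- new best
  Position 1 ('h'): window [0,1] length 2 -- new best
  Position 2 ('b'): window [0,2] length 3 -- new best
  Position 3 ('e'): window [0,3] length 4 -- new best
  Position 4 ('e'): repeat (last at 3), move window start to 4
  Position 4 ('e'): window [4,4] length 1
  Position 5 ('d'): window [4,5] length 2
  Position 6 ('e'): repeat (last at 4), move window start to 5
  Position 6 ('e'): window [5,6] length 2
  Position 7 ('e'): repeat (last at 6), move window start to 7
  Position 7 ('e'): window [7,7] length 1
  Position 8 ('f'): window [7,8] length 2
  Position 9 ('c'): window [7,9] length 3
Longest substring with no repeats: "fhbe" with length 4

4


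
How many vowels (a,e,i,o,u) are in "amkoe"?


Input: amkoe
Checking each character:
  'a' at position 0: vowel (running total: 1)
  'm' at position 1: consonant
  'k' at position 2: consonant
  'o' at position 3: vowel (running total: 2)
  'e' at position 4: vowel (running total: 3)
Total vowels: 3

3


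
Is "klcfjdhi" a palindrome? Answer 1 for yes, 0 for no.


Input: klcfjdhi
Reversed: ihdjfclk
  Compare pos 0 ('k') with pos 7 ('i'): MISMATCH
  Compare pos 1 ('l') with pos 6 ('h'): MISMATCH
  Compare pos 2 ('c') with pos 5 ('d'): MISMATCH
  Compare pos 3 ('f') with pos 4 ('j'): MISMATCH
Result: not a palindrome

0


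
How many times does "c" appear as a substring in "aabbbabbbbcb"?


Searching for "c" in "aabbbabbbbcb"
Scanning each position:
  Position 0: "a" => no
  Position 1: "a" => no
  Position 2: "b" => no
  Position 3: "b" => no
  Position 4: "b" => no
  Position 5: "a" => no
  Position 6: "b" => no
  Position 7: "b" => no
  Position 8: "b" => no
  Position 9: "b" => no
  Position 10: "c" => MATCH
  Position 11: "b" => no
Total occurrences: 1

1


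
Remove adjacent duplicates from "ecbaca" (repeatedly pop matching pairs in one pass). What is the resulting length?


Input: ecbaca
Stack-based adjacent duplicate removal:
  Read 'e': push. Stack: e
  Read 'c': push. Stack: ec
  Read 'b': push. Stack: ecb
  Read 'a': push. Stack: ecba
  Read 'c': push. Stack: ecbac
  Read 'a': push. Stack: ecbaca
Final stack: "ecbaca" (length 6)

6


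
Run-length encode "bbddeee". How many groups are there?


Input: bbddeee
Scanning for consecutive runs:
  Group 1: 'b' x 2 (positions 0-1)
  Group 2: 'd' x 2 (positions 2-3)
  Group 3: 'e' x 3 (positions 4-6)
Total groups: 3

3


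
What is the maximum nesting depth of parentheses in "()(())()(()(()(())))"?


Input: "()(())()(()(()(())))"
Tracking depth:
  Position 0 '(': depth becomes 1
  Position 1 ')': depth becomes 0
  Position 2 '(': depth becomes 1
  Position 3 '(': depth becomes 2
  Position 4 ')': depth becomes 1
  Position 5 ')': depth becomes 0
  Position 6 '(': depth becomes 1
  Position 7 ')': depth becomes 0
  Position 8 '(': depth becomes 1
  Position 9 '(': depth becomes 2
  Position 10 ')': depth becomes 1
  Position 11 '(': depth becomes 2
  Position 12 '(': depth becomes 3
  Position 13 ')': depth becomes 2
  Position 14 '(': depth becomes 3
  Position 15 '(': depth becomes 4
  Position 16 ')': depth becomes 3
  Position 17 ')': depth becomes 2
  Position 18 ')': depth becomes 1
  Position 19 ')': depth becomes 0
Maximum depth reached: 4

4


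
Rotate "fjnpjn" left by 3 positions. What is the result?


Input: "fjnpjn", rotate left by 3
First 3 characters: "fjn"
Remaining characters: "pjn"
Concatenate remaining + first: "pjn" + "fjn" = "pjnfjn"

pjnfjn


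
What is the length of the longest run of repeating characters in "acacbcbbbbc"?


Input: "acacbcbbbbc"
Scanning for longest run:
  Position 1 ('c'): new char, reset run to 1
  Position 2 ('a'): new char, reset run to 1
  Position 3 ('c'): new char, reset run to 1
  Position 4 ('b'): new char, reset run to 1
  Position 5 ('c'): new char, reset run to 1
  Position 6 ('b'): new char, reset run to 1
  Position 7 ('b'): continues run of 'b', length=2
  Position 8 ('b'): continues run of 'b', length=3
  Position 9 ('b'): continues run of 'b', length=4
  Position 10 ('c'): new char, reset run to 1
Longest run: 'b' with length 4

4


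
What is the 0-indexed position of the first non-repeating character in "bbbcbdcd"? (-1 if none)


Input: bbbcbdcd
Character frequencies:
  'b': 4
  'c': 2
  'd': 2
Scanning left to right for freq == 1:
  Position 0 ('b'): freq=4, skip
  Position 1 ('b'): freq=4, skip
  Position 2 ('b'): freq=4, skip
  Position 3 ('c'): freq=2, skip
  Position 4 ('b'): freq=4, skip
  Position 5 ('d'): freq=2, skip
  Position 6 ('c'): freq=2, skip
  Position 7 ('d'): freq=2, skip
  No unique character found => answer = -1

-1


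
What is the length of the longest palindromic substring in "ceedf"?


Input: "ceedf"
Checking substrings for palindromes:
  [1:3] "ee" (len 2) => palindrome
Longest palindromic substring: "ee" with length 2

2


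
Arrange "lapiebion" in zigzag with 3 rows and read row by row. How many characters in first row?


Zigzag "lapiebion" into 3 rows:
Placing characters:
  'l' => row 0
  'a' => row 1
  'p' => row 2
  'i' => row 1
  'e' => row 0
  'b' => row 1
  'i' => row 2
  'o' => row 1
  'n' => row 0
Rows:
  Row 0: "len"
  Row 1: "aibo"
  Row 2: "pi"
First row length: 3

3


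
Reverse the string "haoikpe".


Input: haoikpe
Reading characters right to left:
  Position 6: 'e'
  Position 5: 'p'
  Position 4: 'k'
  Position 3: 'i'
  Position 2: 'o'
  Position 1: 'a'
  Position 0: 'h'
Reversed: epkioah

epkioah


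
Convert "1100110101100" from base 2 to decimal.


Input: "1100110101100" in base 2
Positional expansion:
  Digit '1' (value 1) x 2^12 = 4096
  Digit '1' (value 1) x 2^11 = 2048
  Digit '0' (value 0) x 2^10 = 0
  Digit '0' (value 0) x 2^9 = 0
  Digit '1' (value 1) x 2^8 = 256
  Digit '1' (value 1) x 2^7 = 128
  Digit '0' (value 0) x 2^6 = 0
  Digit '1' (value 1) x 2^5 = 32
  Digit '0' (value 0) x 2^4 = 0
  Digit '1' (value 1) x 2^3 = 8
  Digit '1' (value 1) x 2^2 = 4
  Digit '0' (value 0) x 2^1 = 0
  Digit '0' (value 0) x 2^0 = 0
Sum = 6572

6572


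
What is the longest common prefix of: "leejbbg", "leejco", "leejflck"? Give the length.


Words: leejbbg, leejco, leejflck
  Position 0: all 'l' => match
  Position 1: all 'e' => match
  Position 2: all 'e' => match
  Position 3: all 'j' => match
  Position 4: ('b', 'c', 'f') => mismatch, stop
LCP = "leej" (length 4)

4


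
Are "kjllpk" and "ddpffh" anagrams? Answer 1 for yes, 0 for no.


Strings: "kjllpk", "ddpffh"
Sorted first:  jkkllp
Sorted second: ddffhp
Differ at position 0: 'j' vs 'd' => not anagrams

0


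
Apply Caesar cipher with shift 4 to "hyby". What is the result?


Caesar cipher: shift "hyby" by 4
  'h' (pos 7) + 4 = pos 11 = 'l'
  'y' (pos 24) + 4 = pos 2 = 'c'
  'b' (pos 1) + 4 = pos 5 = 'f'
  'y' (pos 24) + 4 = pos 2 = 'c'
Result: lcfc

lcfc


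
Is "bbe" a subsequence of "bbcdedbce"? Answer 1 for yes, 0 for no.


Check if "bbe" is a subsequence of "bbcdedbce"
Greedy scan:
  Position 0 ('b'): matches sub[0] = 'b'
  Position 1 ('b'): matches sub[1] = 'b'
  Position 2 ('c'): no match needed
  Position 3 ('d'): no match needed
  Position 4 ('e'): matches sub[2] = 'e'
  Position 5 ('d'): no match needed
  Position 6 ('b'): no match needed
  Position 7 ('c'): no match needed
  Position 8 ('e'): no match needed
All 3 characters matched => is a subsequence

1


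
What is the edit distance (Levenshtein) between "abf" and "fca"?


Computing edit distance: "abf" -> "fca"
DP table:
           f    c    a
      0    1    2    3
  a   1    1    2    2
  b   2    2    2    3
  f   3    2    3    3
Edit distance = dp[3][3] = 3

3


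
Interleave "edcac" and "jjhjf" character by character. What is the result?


Interleaving "edcac" and "jjhjf":
  Position 0: 'e' from first, 'j' from second => "ej"
  Position 1: 'd' from first, 'j' from second => "dj"
  Position 2: 'c' from first, 'h' from second => "ch"
  Position 3: 'a' from first, 'j' from second => "aj"
  Position 4: 'c' from first, 'f' from second => "cf"
Result: ejdjchajcf

ejdjchajcf


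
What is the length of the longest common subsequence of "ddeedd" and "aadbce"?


LCS of "ddeedd" and "aadbce"
DP table:
           a    a    d    b    c    e
      0    0    0    0    0    0    0
  d   0    0    0    1    1    1    1
  d   0    0    0    1    1    1    1
  e   0    0    0    1    1    1    2
  e   0    0    0    1    1    1    2
  d   0    0    0    1    1    1    2
  d   0    0    0    1    1    1    2
LCS length = dp[6][6] = 2

2


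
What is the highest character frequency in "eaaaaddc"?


Input: eaaaaddc
Character counts:
  'a': 4
  'c': 1
  'd': 2
  'e': 1
Maximum frequency: 4

4


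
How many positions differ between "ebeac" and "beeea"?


Comparing "ebeac" and "beeea" position by position:
  Position 0: 'e' vs 'b' => DIFFER
  Position 1: 'b' vs 'e' => DIFFER
  Position 2: 'e' vs 'e' => same
  Position 3: 'a' vs 'e' => DIFFER
  Position 4: 'c' vs 'a' => DIFFER
Positions that differ: 4

4


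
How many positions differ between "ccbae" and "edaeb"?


Comparing "ccbae" and "edaeb" position by position:
  Position 0: 'c' vs 'e' => DIFFER
  Position 1: 'c' vs 'd' => DIFFER
  Position 2: 'b' vs 'a' => DIFFER
  Position 3: 'a' vs 'e' => DIFFER
  Position 4: 'e' vs 'b' => DIFFER
Positions that differ: 5

5


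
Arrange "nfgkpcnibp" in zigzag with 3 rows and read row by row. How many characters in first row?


Zigzag "nfgkpcnibp" into 3 rows:
Placing characters:
  'n' => row 0
  'f' => row 1
  'g' => row 2
  'k' => row 1
  'p' => row 0
  'c' => row 1
  'n' => row 2
  'i' => row 1
  'b' => row 0
  'p' => row 1
Rows:
  Row 0: "npb"
  Row 1: "fkcip"
  Row 2: "gn"
First row length: 3

3


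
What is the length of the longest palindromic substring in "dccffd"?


Input: "dccffd"
Checking substrings for palindromes:
  [1:3] "cc" (len 2) => palindrome
  [3:5] "ff" (len 2) => palindrome
Longest palindromic substring: "cc" with length 2

2


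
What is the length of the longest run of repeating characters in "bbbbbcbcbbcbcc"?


Input: "bbbbbcbcbbcbcc"
Scanning for longest run:
  Position 1 ('b'): continues run of 'b', length=2
  Position 2 ('b'): continues run of 'b', length=3
  Position 3 ('b'): continues run of 'b', length=4
  Position 4 ('b'): continues run of 'b', length=5
  Position 5 ('c'): new char, reset run to 1
  Position 6 ('b'): new char, reset run to 1
  Position 7 ('c'): new char, reset run to 1
  Position 8 ('b'): new char, reset run to 1
  Position 9 ('b'): continues run of 'b', length=2
  Position 10 ('c'): new char, reset run to 1
  Position 11 ('b'): new char, reset run to 1
  Position 12 ('c'): new char, reset run to 1
  Position 13 ('c'): continues run of 'c', length=2
Longest run: 'b' with length 5

5


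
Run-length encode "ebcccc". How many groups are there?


Input: ebcccc
Scanning for consecutive runs:
  Group 1: 'e' x 1 (positions 0-0)
  Group 2: 'b' x 1 (positions 1-1)
  Group 3: 'c' x 4 (positions 2-5)
Total groups: 3

3


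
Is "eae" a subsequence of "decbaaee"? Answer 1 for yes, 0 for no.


Check if "eae" is a subsequence of "decbaaee"
Greedy scan:
  Position 0 ('d'): no match needed
  Position 1 ('e'): matches sub[0] = 'e'
  Position 2 ('c'): no match needed
  Position 3 ('b'): no match needed
  Position 4 ('a'): matches sub[1] = 'a'
  Position 5 ('a'): no match needed
  Position 6 ('e'): matches sub[2] = 'e'
  Position 7 ('e'): no match needed
All 3 characters matched => is a subsequence

1


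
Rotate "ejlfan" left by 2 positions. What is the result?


Input: "ejlfan", rotate left by 2
First 2 characters: "ej"
Remaining characters: "lfan"
Concatenate remaining + first: "lfan" + "ej" = "lfanej"

lfanej


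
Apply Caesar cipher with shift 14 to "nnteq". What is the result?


Caesar cipher: shift "nnteq" by 14
  'n' (pos 13) + 14 = pos 1 = 'b'
  'n' (pos 13) + 14 = pos 1 = 'b'
  't' (pos 19) + 14 = pos 7 = 'h'
  'e' (pos 4) + 14 = pos 18 = 's'
  'q' (pos 16) + 14 = pos 4 = 'e'
Result: bbhse

bbhse


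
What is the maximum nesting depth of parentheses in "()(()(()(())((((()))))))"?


Input: "()(()(()(())((((()))))))"
Tracking depth:
  Position 0 '(': depth becomes 1
  Position 1 ')': depth becomes 0
  Position 2 '(': depth becomes 1
  Position 3 '(': depth becomes 2
  Position 4 ')': depth becomes 1
  Position 5 '(': depth becomes 2
  Position 6 '(': depth becomes 3
  Position 7 ')': depth becomes 2
  Position 8 '(': depth becomes 3
  Position 9 '(': depth becomes 4
  Position 10 ')': depth becomes 3
  Position 11 ')': depth becomes 2
  Position 12 '(': depth becomes 3
  Position 13 '(': depth becomes 4
  Position 14 '(': depth becomes 5
  Position 15 '(': depth becomes 6
  Position 16 '(': depth becomes 7
  Position 17 ')': depth becomes 6
  Position 18 ')': depth becomes 5
  Position 19 ')': depth becomes 4
  Position 20 ')': depth becomes 3
  Position 21 ')': depth becomes 2
  Position 22 ')': depth becomes 1
  Position 23 ')': depth becomes 0
Maximum depth reached: 7

7


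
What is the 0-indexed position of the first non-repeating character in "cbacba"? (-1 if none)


Input: cbacba
Character frequencies:
  'a': 2
  'b': 2
  'c': 2
Scanning left to right for freq == 1:
  Position 0 ('c'): freq=2, skip
  Position 1 ('b'): freq=2, skip
  Position 2 ('a'): freq=2, skip
  Position 3 ('c'): freq=2, skip
  Position 4 ('b'): freq=2, skip
  Position 5 ('a'): freq=2, skip
  No unique character found => answer = -1

-1


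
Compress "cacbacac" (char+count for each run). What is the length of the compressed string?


Input: cacbacac
Runs:
  'c' x 1 => "c1"
  'a' x 1 => "a1"
  'c' x 1 => "c1"
  'b' x 1 => "b1"
  'a' x 1 => "a1"
  'c' x 1 => "c1"
  'a' x 1 => "a1"
  'c' x 1 => "c1"
Compressed: "c1a1c1b1a1c1a1c1"
Compressed length: 16

16


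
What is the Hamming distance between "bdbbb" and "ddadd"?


Comparing "bdbbb" and "ddadd" position by position:
  Position 0: 'b' vs 'd' => differ
  Position 1: 'd' vs 'd' => same
  Position 2: 'b' vs 'a' => differ
  Position 3: 'b' vs 'd' => differ
  Position 4: 'b' vs 'd' => differ
Total differences (Hamming distance): 4

4


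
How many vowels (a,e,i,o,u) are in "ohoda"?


Input: ohoda
Checking each character:
  'o' at position 0: vowel (running total: 1)
  'h' at position 1: consonant
  'o' at position 2: vowel (running total: 2)
  'd' at position 3: consonant
  'a' at position 4: vowel (running total: 3)
Total vowels: 3

3


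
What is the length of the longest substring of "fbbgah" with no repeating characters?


Input: "fbbgah"
Sliding window (track last position of each char):
  Position 0 ('f'): window [0,0] length 1 -- new best
  Position 1 ('b'): window [0,1] length 2 -- new best
  Position 2 ('b'): repeat (last at 1), move window start to 2
  Position 2 ('b'): window [2,2] length 1
  Position 3 ('g'): window [2,3] length 2
  Position 4 ('a'): window [2,4] length 3 -- new best
  Position 5 ('h'): window [2,5] length 4 -- new best
Longest substring with no repeats: "bgah" with length 4

4


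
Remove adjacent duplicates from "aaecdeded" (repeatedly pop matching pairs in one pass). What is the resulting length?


Input: aaecdeded
Stack-based adjacent duplicate removal:
  Read 'a': push. Stack: a
  Read 'a': matches stack top 'a' => pop. Stack: (empty)
  Read 'e': push. Stack: e
  Read 'c': push. Stack: ec
  Read 'd': push. Stack: ecd
  Read 'e': push. Stack: ecde
  Read 'd': push. Stack: ecded
  Read 'e': push. Stack: ecdede
  Read 'd': push. Stack: ecdeded
Final stack: "ecdeded" (length 7)

7


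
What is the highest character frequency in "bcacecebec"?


Input: bcacecebec
Character counts:
  'a': 1
  'b': 2
  'c': 4
  'e': 3
Maximum frequency: 4

4


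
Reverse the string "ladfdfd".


Input: ladfdfd
Reading characters right to left:
  Position 6: 'd'
  Position 5: 'f'
  Position 4: 'd'
  Position 3: 'f'
  Position 2: 'd'
  Position 1: 'a'
  Position 0: 'l'
Reversed: dfdfdal

dfdfdal


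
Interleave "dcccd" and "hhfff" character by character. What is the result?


Interleaving "dcccd" and "hhfff":
  Position 0: 'd' from first, 'h' from second => "dh"
  Position 1: 'c' from first, 'h' from second => "ch"
  Position 2: 'c' from first, 'f' from second => "cf"
  Position 3: 'c' from first, 'f' from second => "cf"
  Position 4: 'd' from first, 'f' from second => "df"
Result: dhchcfcfdf

dhchcfcfdf


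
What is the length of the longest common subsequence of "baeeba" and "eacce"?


LCS of "baeeba" and "eacce"
DP table:
           e    a    c    c    e
      0    0    0    0    0    0
  b   0    0    0    0    0    0
  a   0    0    1    1    1    1
  e   0    1    1    1    1    2
  e   0    1    1    1    1    2
  b   0    1    1    1    1    2
  a   0    1    2    2    2    2
LCS length = dp[6][5] = 2

2


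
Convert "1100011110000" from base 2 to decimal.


Input: "1100011110000" in base 2
Positional expansion:
  Digit '1' (value 1) x 2^12 = 4096
  Digit '1' (value 1) x 2^11 = 2048
  Digit '0' (value 0) x 2^10 = 0
  Digit '0' (value 0) x 2^9 = 0
  Digit '0' (value 0) x 2^8 = 0
  Digit '1' (value 1) x 2^7 = 128
  Digit '1' (value 1) x 2^6 = 64
  Digit '1' (value 1) x 2^5 = 32
  Digit '1' (value 1) x 2^4 = 16
  Digit '0' (value 0) x 2^3 = 0
  Digit '0' (value 0) x 2^2 = 0
  Digit '0' (value 0) x 2^1 = 0
  Digit '0' (value 0) x 2^0 = 0
Sum = 6384

6384


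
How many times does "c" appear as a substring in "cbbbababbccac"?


Searching for "c" in "cbbbababbccac"
Scanning each position:
  Position 0: "c" => MATCH
  Position 1: "b" => no
  Position 2: "b" => no
  Position 3: "b" => no
  Position 4: "a" => no
  Position 5: "b" => no
  Position 6: "a" => no
  Position 7: "b" => no
  Position 8: "b" => no
  Position 9: "c" => MATCH
  Position 10: "c" => MATCH
  Position 11: "a" => no
  Position 12: "c" => MATCH
Total occurrences: 4

4


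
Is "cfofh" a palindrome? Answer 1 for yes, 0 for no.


Input: cfofh
Reversed: hfofc
  Compare pos 0 ('c') with pos 4 ('h'): MISMATCH
  Compare pos 1 ('f') with pos 3 ('f'): match
Result: not a palindrome

0


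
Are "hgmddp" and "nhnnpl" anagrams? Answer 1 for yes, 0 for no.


Strings: "hgmddp", "nhnnpl"
Sorted first:  ddghmp
Sorted second: hlnnnp
Differ at position 0: 'd' vs 'h' => not anagrams

0


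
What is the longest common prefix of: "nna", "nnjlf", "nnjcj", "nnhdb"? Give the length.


Words: nna, nnjlf, nnjcj, nnhdb
  Position 0: all 'n' => match
  Position 1: all 'n' => match
  Position 2: ('a', 'j', 'j', 'h') => mismatch, stop
LCP = "nn" (length 2)

2


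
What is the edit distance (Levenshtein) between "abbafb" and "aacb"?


Computing edit distance: "abbafb" -> "aacb"
DP table:
           a    a    c    b
      0    1    2    3    4
  a   1    0    1    2    3
  b   2    1    1    2    2
  b   3    2    2    2    2
  a   4    3    2    3    3
  f   5    4    3    3    4
  b   6    5    4    4    3
Edit distance = dp[6][4] = 3

3


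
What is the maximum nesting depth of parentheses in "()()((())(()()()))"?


Input: "()()((())(()()()))"
Tracking depth:
  Position 0 '(': depth becomes 1
  Position 1 ')': depth becomes 0
  Position 2 '(': depth becomes 1
  Position 3 ')': depth becomes 0
  Position 4 '(': depth becomes 1
  Position 5 '(': depth becomes 2
  Position 6 '(': depth becomes 3
  Position 7 ')': depth becomes 2
  Position 8 ')': depth becomes 1
  Position 9 '(': depth becomes 2
  Position 10 '(': depth becomes 3
  Position 11 ')': depth becomes 2
  Position 12 '(': depth becomes 3
  Position 13 ')': depth becomes 2
  Position 14 '(': depth becomes 3
  Position 15 ')': depth becomes 2
  Position 16 ')': depth becomes 1
  Position 17 ')': depth becomes 0
Maximum depth reached: 3

3


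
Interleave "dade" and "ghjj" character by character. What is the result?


Interleaving "dade" and "ghjj":
  Position 0: 'd' from first, 'g' from second => "dg"
  Position 1: 'a' from first, 'h' from second => "ah"
  Position 2: 'd' from first, 'j' from second => "dj"
  Position 3: 'e' from first, 'j' from second => "ej"
Result: dgahdjej

dgahdjej


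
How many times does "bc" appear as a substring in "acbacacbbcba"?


Searching for "bc" in "acbacacbbcba"
Scanning each position:
  Position 0: "ac" => no
  Position 1: "cb" => no
  Position 2: "ba" => no
  Position 3: "ac" => no
  Position 4: "ca" => no
  Position 5: "ac" => no
  Position 6: "cb" => no
  Position 7: "bb" => no
  Position 8: "bc" => MATCH
  Position 9: "cb" => no
  Position 10: "ba" => no
Total occurrences: 1

1


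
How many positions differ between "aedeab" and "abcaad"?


Comparing "aedeab" and "abcaad" position by position:
  Position 0: 'a' vs 'a' => same
  Position 1: 'e' vs 'b' => DIFFER
  Position 2: 'd' vs 'c' => DIFFER
  Position 3: 'e' vs 'a' => DIFFER
  Position 4: 'a' vs 'a' => same
  Position 5: 'b' vs 'd' => DIFFER
Positions that differ: 4

4


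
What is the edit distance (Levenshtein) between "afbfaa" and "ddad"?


Computing edit distance: "afbfaa" -> "ddad"
DP table:
           d    d    a    d
      0    1    2    3    4
  a   1    1    2    2    3
  f   2    2    2    3    3
  b   3    3    3    3    4
  f   4    4    4    4    4
  a   5    5    5    4    5
  a   6    6    6    5    5
Edit distance = dp[6][4] = 5

5


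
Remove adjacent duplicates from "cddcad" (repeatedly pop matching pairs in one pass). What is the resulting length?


Input: cddcad
Stack-based adjacent duplicate removal:
  Read 'c': push. Stack: c
  Read 'd': push. Stack: cd
  Read 'd': matches stack top 'd' => pop. Stack: c
  Read 'c': matches stack top 'c' => pop. Stack: (empty)
  Read 'a': push. Stack: a
  Read 'd': push. Stack: ad
Final stack: "ad" (length 2)

2


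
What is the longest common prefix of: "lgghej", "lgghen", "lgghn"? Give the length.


Words: lgghej, lgghen, lgghn
  Position 0: all 'l' => match
  Position 1: all 'g' => match
  Position 2: all 'g' => match
  Position 3: all 'h' => match
  Position 4: ('e', 'e', 'n') => mismatch, stop
LCP = "lggh" (length 4)

4


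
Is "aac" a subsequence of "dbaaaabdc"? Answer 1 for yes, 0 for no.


Check if "aac" is a subsequence of "dbaaaabdc"
Greedy scan:
  Position 0 ('d'): no match needed
  Position 1 ('b'): no match needed
  Position 2 ('a'): matches sub[0] = 'a'
  Position 3 ('a'): matches sub[1] = 'a'
  Position 4 ('a'): no match needed
  Position 5 ('a'): no match needed
  Position 6 ('b'): no match needed
  Position 7 ('d'): no match needed
  Position 8 ('c'): matches sub[2] = 'c'
All 3 characters matched => is a subsequence

1


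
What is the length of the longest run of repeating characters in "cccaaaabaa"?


Input: "cccaaaabaa"
Scanning for longest run:
  Position 1 ('c'): continues run of 'c', length=2
  Position 2 ('c'): continues run of 'c', length=3
  Position 3 ('a'): new char, reset run to 1
  Position 4 ('a'): continues run of 'a', length=2
  Position 5 ('a'): continues run of 'a', length=3
  Position 6 ('a'): continues run of 'a', length=4
  Position 7 ('b'): new char, reset run to 1
  Position 8 ('a'): new char, reset run to 1
  Position 9 ('a'): continues run of 'a', length=2
Longest run: 'a' with length 4

4


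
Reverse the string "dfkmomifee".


Input: dfkmomifee
Reading characters right to left:
  Position 9: 'e'
  Position 8: 'e'
  Position 7: 'f'
  Position 6: 'i'
  Position 5: 'm'
  Position 4: 'o'
  Position 3: 'm'
  Position 2: 'k'
  Position 1: 'f'
  Position 0: 'd'
Reversed: eefimomkfd

eefimomkfd


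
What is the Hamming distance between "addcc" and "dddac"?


Comparing "addcc" and "dddac" position by position:
  Position 0: 'a' vs 'd' => differ
  Position 1: 'd' vs 'd' => same
  Position 2: 'd' vs 'd' => same
  Position 3: 'c' vs 'a' => differ
  Position 4: 'c' vs 'c' => same
Total differences (Hamming distance): 2

2


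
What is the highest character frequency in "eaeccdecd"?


Input: eaeccdecd
Character counts:
  'a': 1
  'c': 3
  'd': 2
  'e': 3
Maximum frequency: 3

3


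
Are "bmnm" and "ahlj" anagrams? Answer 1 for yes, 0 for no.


Strings: "bmnm", "ahlj"
Sorted first:  bmmn
Sorted second: ahjl
Differ at position 0: 'b' vs 'a' => not anagrams

0


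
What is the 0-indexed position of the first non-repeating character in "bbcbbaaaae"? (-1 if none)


Input: bbcbbaaaae
Character frequencies:
  'a': 4
  'b': 4
  'c': 1
  'e': 1
Scanning left to right for freq == 1:
  Position 0 ('b'): freq=4, skip
  Position 1 ('b'): freq=4, skip
  Position 2 ('c'): unique! => answer = 2

2


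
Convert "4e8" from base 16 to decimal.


Input: "4e8" in base 16
Positional expansion:
  Digit '4' (value 4) x 16^2 = 1024
  Digit 'e' (value 14) x 16^1 = 224
  Digit '8' (value 8) x 16^0 = 8
Sum = 1256

1256


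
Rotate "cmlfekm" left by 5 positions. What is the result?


Input: "cmlfekm", rotate left by 5
First 5 characters: "cmlfe"
Remaining characters: "km"
Concatenate remaining + first: "km" + "cmlfe" = "kmcmlfe"

kmcmlfe


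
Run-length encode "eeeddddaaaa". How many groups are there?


Input: eeeddddaaaa
Scanning for consecutive runs:
  Group 1: 'e' x 3 (positions 0-2)
  Group 2: 'd' x 4 (positions 3-6)
  Group 3: 'a' x 4 (positions 7-10)
Total groups: 3

3


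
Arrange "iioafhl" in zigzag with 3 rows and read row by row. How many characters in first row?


Zigzag "iioafhl" into 3 rows:
Placing characters:
  'i' => row 0
  'i' => row 1
  'o' => row 2
  'a' => row 1
  'f' => row 0
  'h' => row 1
  'l' => row 2
Rows:
  Row 0: "if"
  Row 1: "iah"
  Row 2: "ol"
First row length: 2

2


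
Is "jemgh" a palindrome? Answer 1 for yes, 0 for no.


Input: jemgh
Reversed: hgmej
  Compare pos 0 ('j') with pos 4 ('h'): MISMATCH
  Compare pos 1 ('e') with pos 3 ('g'): MISMATCH
Result: not a palindrome

0


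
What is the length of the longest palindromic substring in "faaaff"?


Input: "faaaff"
Checking substrings for palindromes:
  [0:5] "faaaf" (len 5) => palindrome
  [1:4] "aaa" (len 3) => palindrome
  [1:3] "aa" (len 2) => palindrome
  [2:4] "aa" (len 2) => palindrome
  [4:6] "ff" (len 2) => palindrome
Longest palindromic substring: "faaaf" with length 5

5


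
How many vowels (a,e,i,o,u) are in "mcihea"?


Input: mcihea
Checking each character:
  'm' at position 0: consonant
  'c' at position 1: consonant
  'i' at position 2: vowel (running total: 1)
  'h' at position 3: consonant
  'e' at position 4: vowel (running total: 2)
  'a' at position 5: vowel (running total: 3)
Total vowels: 3

3


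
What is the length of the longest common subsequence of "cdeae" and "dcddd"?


LCS of "cdeae" and "dcddd"
DP table:
           d    c    d    d    d
      0    0    0    0    0    0
  c   0    0    1    1    1    1
  d   0    1    1    2    2    2
  e   0    1    1    2    2    2
  a   0    1    1    2    2    2
  e   0    1    1    2    2    2
LCS length = dp[5][5] = 2

2


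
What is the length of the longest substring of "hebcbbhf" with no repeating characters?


Input: "hebcbbhf"
Sliding window (track last position of each char):
  Position 0 ('h'): window [0,0] length 1 -- new best
  Position 1 ('e'): window [0,1] length 2 -- new best
  Position 2 ('b'): window [0,2] length 3 -- new best
  Position 3 ('c'): window [0,3] length 4 -- new best
  Position 4 ('b'): repeat (last at 2), move window start to 3
  Position 4 ('b'): window [3,4] length 2
  Position 5 ('b'): repeat (last at 4), move window start to 5
  Position 5 ('b'): window [5,5] length 1
  Position 6 ('h'): window [5,6] length 2
  Position 7 ('f'): window [5,7] length 3
Longest substring with no repeats: "hebc" with length 4

4


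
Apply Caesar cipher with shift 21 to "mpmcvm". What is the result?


Caesar cipher: shift "mpmcvm" by 21
  'm' (pos 12) + 21 = pos 7 = 'h'
  'p' (pos 15) + 21 = pos 10 = 'k'
  'm' (pos 12) + 21 = pos 7 = 'h'
  'c' (pos 2) + 21 = pos 23 = 'x'
  'v' (pos 21) + 21 = pos 16 = 'q'
  'm' (pos 12) + 21 = pos 7 = 'h'
Result: hkhxqh

hkhxqh


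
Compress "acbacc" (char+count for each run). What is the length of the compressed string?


Input: acbacc
Runs:
  'a' x 1 => "a1"
  'c' x 1 => "c1"
  'b' x 1 => "b1"
  'a' x 1 => "a1"
  'c' x 2 => "c2"
Compressed: "a1c1b1a1c2"
Compressed length: 10

10


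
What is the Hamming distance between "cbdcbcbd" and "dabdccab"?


Comparing "cbdcbcbd" and "dabdccab" position by position:
  Position 0: 'c' vs 'd' => differ
  Position 1: 'b' vs 'a' => differ
  Position 2: 'd' vs 'b' => differ
  Position 3: 'c' vs 'd' => differ
  Position 4: 'b' vs 'c' => differ
  Position 5: 'c' vs 'c' => same
  Position 6: 'b' vs 'a' => differ
  Position 7: 'd' vs 'b' => differ
Total differences (Hamming distance): 7

7


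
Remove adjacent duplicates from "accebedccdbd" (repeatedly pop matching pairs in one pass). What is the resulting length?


Input: accebedccdbd
Stack-based adjacent duplicate removal:
  Read 'a': push. Stack: a
  Read 'c': push. Stack: ac
  Read 'c': matches stack top 'c' => pop. Stack: a
  Read 'e': push. Stack: ae
  Read 'b': push. Stack: aeb
  Read 'e': push. Stack: aebe
  Read 'd': push. Stack: aebed
  Read 'c': push. Stack: aebedc
  Read 'c': matches stack top 'c' => pop. Stack: aebed
  Read 'd': matches stack top 'd' => pop. Stack: aebe
  Read 'b': push. Stack: aebeb
  Read 'd': push. Stack: aebebd
Final stack: "aebebd" (length 6)

6


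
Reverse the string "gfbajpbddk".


Input: gfbajpbddk
Reading characters right to left:
  Position 9: 'k'
  Position 8: 'd'
  Position 7: 'd'
  Position 6: 'b'
  Position 5: 'p'
  Position 4: 'j'
  Position 3: 'a'
  Position 2: 'b'
  Position 1: 'f'
  Position 0: 'g'
Reversed: kddbpjabfg

kddbpjabfg


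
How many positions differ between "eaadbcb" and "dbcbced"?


Comparing "eaadbcb" and "dbcbced" position by position:
  Position 0: 'e' vs 'd' => DIFFER
  Position 1: 'a' vs 'b' => DIFFER
  Position 2: 'a' vs 'c' => DIFFER
  Position 3: 'd' vs 'b' => DIFFER
  Position 4: 'b' vs 'c' => DIFFER
  Position 5: 'c' vs 'e' => DIFFER
  Position 6: 'b' vs 'd' => DIFFER
Positions that differ: 7

7


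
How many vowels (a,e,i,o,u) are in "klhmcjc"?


Input: klhmcjc
Checking each character:
  'k' at position 0: consonant
  'l' at position 1: consonant
  'h' at position 2: consonant
  'm' at position 3: consonant
  'c' at position 4: consonant
  'j' at position 5: consonant
  'c' at position 6: consonant
Total vowels: 0

0


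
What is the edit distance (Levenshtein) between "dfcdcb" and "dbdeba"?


Computing edit distance: "dfcdcb" -> "dbdeba"
DP table:
           d    b    d    e    b    a
      0    1    2    3    4    5    6
  d   1    0    1    2    3    4    5
  f   2    1    1    2    3    4    5
  c   3    2    2    2    3    4    5
  d   4    3    3    2    3    4    5
  c   5    4    4    3    3    4    5
  b   6    5    4    4    4    3    4
Edit distance = dp[6][6] = 4

4


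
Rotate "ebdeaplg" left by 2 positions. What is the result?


Input: "ebdeaplg", rotate left by 2
First 2 characters: "eb"
Remaining characters: "deaplg"
Concatenate remaining + first: "deaplg" + "eb" = "deaplgeb"

deaplgeb


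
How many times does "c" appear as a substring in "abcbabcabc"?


Searching for "c" in "abcbabcabc"
Scanning each position:
  Position 0: "a" => no
  Position 1: "b" => no
  Position 2: "c" => MATCH
  Position 3: "b" => no
  Position 4: "a" => no
  Position 5: "b" => no
  Position 6: "c" => MATCH
  Position 7: "a" => no
  Position 8: "b" => no
  Position 9: "c" => MATCH
Total occurrences: 3

3


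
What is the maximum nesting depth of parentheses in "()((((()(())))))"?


Input: "()((((()(())))))"
Tracking depth:
  Position 0 '(': depth becomes 1
  Position 1 ')': depth becomes 0
  Position 2 '(': depth becomes 1
  Position 3 '(': depth becomes 2
  Position 4 '(': depth becomes 3
  Position 5 '(': depth becomes 4
  Position 6 '(': depth becomes 5
  Position 7 ')': depth becomes 4
  Position 8 '(': depth becomes 5
  Position 9 '(': depth becomes 6
  Position 10 ')': depth becomes 5
  Position 11 ')': depth becomes 4
  Position 12 ')': depth becomes 3
  Position 13 ')': depth becomes 2
  Position 14 ')': depth becomes 1
  Position 15 ')': depth becomes 0
Maximum depth reached: 6

6


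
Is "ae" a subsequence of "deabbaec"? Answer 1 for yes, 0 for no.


Check if "ae" is a subsequence of "deabbaec"
Greedy scan:
  Position 0 ('d'): no match needed
  Position 1 ('e'): no match needed
  Position 2 ('a'): matches sub[0] = 'a'
  Position 3 ('b'): no match needed
  Position 4 ('b'): no match needed
  Position 5 ('a'): no match needed
  Position 6 ('e'): matches sub[1] = 'e'
  Position 7 ('c'): no match needed
All 2 characters matched => is a subsequence

1


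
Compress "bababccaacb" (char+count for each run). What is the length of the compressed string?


Input: bababccaacb
Runs:
  'b' x 1 => "b1"
  'a' x 1 => "a1"
  'b' x 1 => "b1"
  'a' x 1 => "a1"
  'b' x 1 => "b1"
  'c' x 2 => "c2"
  'a' x 2 => "a2"
  'c' x 1 => "c1"
  'b' x 1 => "b1"
Compressed: "b1a1b1a1b1c2a2c1b1"
Compressed length: 18

18


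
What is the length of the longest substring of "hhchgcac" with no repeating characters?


Input: "hhchgcac"
Sliding window (track last position of each char):
  Position 0 ('h'): window [0,0] length 1 -- new best
  Position 1 ('h'): repeat (last at 0), move window start to 1
  Position 1 ('h'): window [1,1] length 1
  Position 2 ('c'): window [1,2] length 2 -- new best
  Position 3 ('h'): repeat (last at 1), move window start to 2
  Position 3 ('h'): window [2,3] length 2
  Position 4 ('g'): window [2,4] length 3 -- new best
  Position 5 ('c'): repeat (last at 2), move window start to 3
  Position 5 ('c'): window [3,5] length 3
  Position 6 ('a'): window [3,6] length 4 -- new best
  Position 7 ('c'): repeat (last at 5), move window start to 6
  Position 7 ('c'): window [6,7] length 2
Longest substring with no repeats: "hgca" with length 4

4
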